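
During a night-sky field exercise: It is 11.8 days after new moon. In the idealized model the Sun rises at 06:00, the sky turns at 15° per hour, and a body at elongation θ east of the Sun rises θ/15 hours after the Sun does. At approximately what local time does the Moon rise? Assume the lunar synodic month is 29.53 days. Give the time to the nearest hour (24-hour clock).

Phase angle: θ = 360°·(11.8 d)/(29.53 d) = 143.9°.
The Moon trails the Sun by θ/15 = 143.9/15 ≈ 9.59 hours.
06:00 + 9.59 h ≈ 15:35 → 16:00 to the nearest hour.

16:00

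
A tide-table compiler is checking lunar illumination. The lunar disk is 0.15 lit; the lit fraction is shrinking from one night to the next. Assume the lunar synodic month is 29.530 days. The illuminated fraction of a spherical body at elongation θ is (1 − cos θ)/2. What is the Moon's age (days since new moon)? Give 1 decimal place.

From f = (1 − cos θ)/2: cos θ = 1 − 2×0.15 = 0.700; arccos → 45.6°.
A waning Moon lies in 180°–360°, so θ = 360° − 45.6° = 314.4°.
Age = 29.530 × 314.4°/360° ≈ 25.79 days.

25.8 days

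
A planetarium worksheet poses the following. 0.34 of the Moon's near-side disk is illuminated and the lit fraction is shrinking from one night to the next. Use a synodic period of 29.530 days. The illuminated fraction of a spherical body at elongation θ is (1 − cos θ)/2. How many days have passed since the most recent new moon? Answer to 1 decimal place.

23.7 days

cos θ = 1 − 2f = 0.320, giving a principal value of 71.3°.
A waning Moon lies in 180°–360°, so θ = 360° − 71.3° = 288.7°.
At 360°/29.530 d per day, 288.7° corresponds to 23.68 days.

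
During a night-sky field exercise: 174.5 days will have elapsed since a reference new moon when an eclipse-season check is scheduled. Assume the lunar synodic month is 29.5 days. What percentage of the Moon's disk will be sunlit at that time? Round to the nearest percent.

7%

Reduce mod P: 174.5 − 5×29.5 = 27.00 d into the current lunation.
Elongation θ = 360° × 27.00/29.5 ≈ 329.5°.
cos 329.5° = 0.862, so f = (1 − 0.862)/2 = 0.069, so 7%.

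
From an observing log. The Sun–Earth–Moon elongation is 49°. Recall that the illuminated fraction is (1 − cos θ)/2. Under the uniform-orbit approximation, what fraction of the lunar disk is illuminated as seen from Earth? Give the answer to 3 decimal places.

0.172

Half-versine of 49°: (1 − 0.656)/2 = 0.172.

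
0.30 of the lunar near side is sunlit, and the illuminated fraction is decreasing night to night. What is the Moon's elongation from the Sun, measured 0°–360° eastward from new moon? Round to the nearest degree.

294°

Invert f = (1 − cos θ)/2 to get cos θ = 1 − 2(0.30) = 0.400, hence θ₀ = arccos 0.400 = 66.4°.
Since the Moon is past full (waning), take the reflex angle: θ = 360° − 66.4° = 293.6°.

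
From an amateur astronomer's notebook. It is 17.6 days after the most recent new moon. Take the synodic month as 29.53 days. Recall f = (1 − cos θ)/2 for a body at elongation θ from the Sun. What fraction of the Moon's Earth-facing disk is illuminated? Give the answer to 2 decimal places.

Elongation θ = 360° × 17.6/29.53 ≈ 214.6°.
cos 214.6° = (-0.824), so f = (1 − (-0.824))/2 = 0.912.

0.91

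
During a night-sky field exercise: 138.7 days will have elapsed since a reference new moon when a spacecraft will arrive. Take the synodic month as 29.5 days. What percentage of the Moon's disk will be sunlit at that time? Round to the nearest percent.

138.7/29.5 = 4.702 lunations, so 4 complete cycles and 20.70 d into the next.
Phase angle: θ = 360°·(20.70 d)/(29.5 d) = 252.6°.
cos 252.6° = (-0.299), so f = (1 − (-0.299))/2 = 0.649, so 65%.

65%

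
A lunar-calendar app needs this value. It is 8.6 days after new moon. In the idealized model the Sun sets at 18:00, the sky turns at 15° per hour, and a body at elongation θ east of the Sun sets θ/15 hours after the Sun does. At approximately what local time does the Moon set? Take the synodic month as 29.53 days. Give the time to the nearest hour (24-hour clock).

01:00

Elongation θ = 360° × 8.6/29.53 ≈ 104.8°.
At 15° of sky rotation per hour, 104.8° corresponds to a 6.99 h lag.
18:00 + 6.99 h ≈ 00:59 → 01:00 to the nearest hour.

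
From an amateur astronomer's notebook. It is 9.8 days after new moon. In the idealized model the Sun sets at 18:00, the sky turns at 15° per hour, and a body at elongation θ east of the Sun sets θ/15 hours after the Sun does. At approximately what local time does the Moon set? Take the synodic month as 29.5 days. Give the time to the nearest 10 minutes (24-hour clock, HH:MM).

02:00

Phase angle: θ = 360°·(9.8 d)/(29.5 d) = 119.6°.
The Moon trails the Sun by θ/15 = 119.6/15 ≈ 7.97 hours.
18:00 + 7.973 h ≈ 01:58 → 02:00 to the nearest ten minutes.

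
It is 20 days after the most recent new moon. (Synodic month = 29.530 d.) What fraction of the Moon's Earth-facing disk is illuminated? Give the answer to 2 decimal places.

Phase angle: θ = 360°·(20 d)/(29.530 d) = 243.8°.
cos 243.8° = (-0.441), so f = (1 − (-0.441))/2 = 0.721.

0.72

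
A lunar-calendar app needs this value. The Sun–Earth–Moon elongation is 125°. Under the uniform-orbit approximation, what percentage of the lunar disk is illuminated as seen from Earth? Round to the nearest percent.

79%

cos 125° = (-0.574), so f = (1 − (-0.574))/2 = 0.787, i.e. 79%.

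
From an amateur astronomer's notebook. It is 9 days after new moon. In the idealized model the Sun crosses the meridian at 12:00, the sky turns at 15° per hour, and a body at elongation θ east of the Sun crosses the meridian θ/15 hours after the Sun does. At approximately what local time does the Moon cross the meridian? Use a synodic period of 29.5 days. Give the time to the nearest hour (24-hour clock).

19:00

The Moon has covered 9/29.5 of its cycle, so θ ≈ 360° × 9/29.5 = 109.8°.
At 15° of sky rotation per hour, 109.8° corresponds to a 7.32 h lag.
12:00 + 7.32 h ≈ 19:19 → 19:00 to the nearest hour.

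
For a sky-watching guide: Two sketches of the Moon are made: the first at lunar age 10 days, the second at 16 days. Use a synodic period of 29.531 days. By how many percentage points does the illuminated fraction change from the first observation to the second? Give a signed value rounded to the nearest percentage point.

θ₁ = 360° × 10/29.531 = 121.9°, f₁ = (1 − cos θ₁)/2 = 0.764.
θ₂ = 360° × 16/29.531 = 195.0°, f₂ = (1 − cos θ₂)/2 = 0.983.
Change = f₂ − f₁ = +0.219 → +22 percentage points.

+22 pp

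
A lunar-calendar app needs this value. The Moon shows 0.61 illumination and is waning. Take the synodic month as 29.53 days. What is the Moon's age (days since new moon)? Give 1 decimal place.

Invert f = (1 − cos θ)/2 to get cos θ = 1 − 2(0.61) = -0.220, hence θ₀ = arccos -0.220 = 102.7°.
Waning ⇒ past full, so θ = 360° − 102.7° = 257.3°.
That fraction of the synodic month is 257.3/360 × 29.53 d ≈ 21.11 d.

21.1 days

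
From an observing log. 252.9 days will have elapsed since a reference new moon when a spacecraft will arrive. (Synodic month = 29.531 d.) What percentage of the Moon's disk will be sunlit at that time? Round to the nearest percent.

96%

252.9/29.531 = 8.564 lunations, so 8 complete cycles and 16.65 d into the next.
The Moon has covered 16.65/29.531 of its cycle, so θ ≈ 360° × 16.65/29.531 = 203.0°.
Illuminated fraction = (1 − cos 203.0°)/2 = (1 − (-0.921))/2 ≈ 0.960, so 96%.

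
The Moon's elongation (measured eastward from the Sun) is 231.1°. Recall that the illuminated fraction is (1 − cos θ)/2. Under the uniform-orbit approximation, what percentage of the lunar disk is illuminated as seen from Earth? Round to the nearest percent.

81%

Half-versine of 231.1°: (1 − (-0.628))/2 = 0.814, i.e. 81%.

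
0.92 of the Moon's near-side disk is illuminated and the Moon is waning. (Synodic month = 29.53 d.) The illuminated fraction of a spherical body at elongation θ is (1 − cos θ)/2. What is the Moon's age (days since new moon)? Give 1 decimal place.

cos θ = 1 − 2f = -0.840, giving a principal value of 147.1°.
A waning Moon lies in 180°–360°, so θ = 360° − 147.1° = 212.9°.
That fraction of the synodic month is 212.9/360 × 29.53 d ≈ 17.46 d.

17.5 days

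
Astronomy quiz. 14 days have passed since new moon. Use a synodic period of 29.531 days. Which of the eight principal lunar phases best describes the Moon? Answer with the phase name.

θ ≈ 360° × 14/29.531 = 171°, which falls in the full moon sector.

full moon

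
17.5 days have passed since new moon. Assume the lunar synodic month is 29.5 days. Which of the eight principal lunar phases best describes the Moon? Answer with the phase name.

waning gibbous

At 17.5/29.5 of the cycle, θ ≈ 214° — the waning gibbous range.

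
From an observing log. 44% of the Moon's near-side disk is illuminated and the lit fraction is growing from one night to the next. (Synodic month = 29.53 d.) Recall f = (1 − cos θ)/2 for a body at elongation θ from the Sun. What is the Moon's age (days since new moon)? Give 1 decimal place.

From f = (1 − cos θ)/2: cos θ = 1 − 2×0.44 = 0.120; arccos → 83.1°.
Waxing ⇒ before full, so θ = 83.1°.
That fraction of the synodic month is 83.1/360 × 29.53 d ≈ 6.82 d.

6.8 days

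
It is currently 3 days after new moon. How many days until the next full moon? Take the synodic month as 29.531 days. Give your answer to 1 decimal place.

Full moon occurs at elongation 180°, i.e. at age 29.531 × 180/360 = 14.765 d.
So 11.765 days remain (14.765 − 3).

11.8 days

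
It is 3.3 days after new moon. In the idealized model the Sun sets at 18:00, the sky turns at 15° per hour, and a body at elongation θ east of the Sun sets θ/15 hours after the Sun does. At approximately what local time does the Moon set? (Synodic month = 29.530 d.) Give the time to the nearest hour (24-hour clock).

21:00

The Moon has covered 3.3/29.530 of its cycle, so θ ≈ 360° × 3.3/29.530 = 40.2°.
At 15° of sky rotation per hour, 40.2° corresponds to a 2.68 h lag.
18:00 + 2.68 h ≈ 20:41 → 21:00 to the nearest hour.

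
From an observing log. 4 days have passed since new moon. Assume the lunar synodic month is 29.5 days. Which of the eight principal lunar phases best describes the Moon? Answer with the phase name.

waxing crescent

θ ≈ 360° × 4/29.5 = 49°, which falls in the waxing crescent sector.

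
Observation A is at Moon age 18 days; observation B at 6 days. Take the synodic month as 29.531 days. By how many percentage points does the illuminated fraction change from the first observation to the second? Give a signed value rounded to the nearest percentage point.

First observation: θ = 360°·18/29.531 = 219.4°, so f = 0.886.
Second observation: θ = 73.1°, f = 0.355.
Δf = 0.355 − 0.886 = -0.531, i.e. -53 pp.

-53 percentage points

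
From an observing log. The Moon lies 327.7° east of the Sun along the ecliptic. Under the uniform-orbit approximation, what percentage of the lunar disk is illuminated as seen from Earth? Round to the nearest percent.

f = (1 − cos 327.7°)/2 = (1 − 0.845)/2 ≈ 0.077, i.e. 8%.

8%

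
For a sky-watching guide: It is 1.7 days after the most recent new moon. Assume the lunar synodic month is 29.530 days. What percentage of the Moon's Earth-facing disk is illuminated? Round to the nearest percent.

3%

Elongation θ = 360° × 1.7/29.530 ≈ 20.7°.
Illuminated fraction = (1 − cos 20.7°)/2 = (1 − 0.935)/2 ≈ 0.032, so 3%.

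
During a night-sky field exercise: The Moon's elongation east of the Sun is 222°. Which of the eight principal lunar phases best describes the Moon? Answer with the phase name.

222° lies in the waning gibbous sector of the 8-phase cycle.

waning gibbous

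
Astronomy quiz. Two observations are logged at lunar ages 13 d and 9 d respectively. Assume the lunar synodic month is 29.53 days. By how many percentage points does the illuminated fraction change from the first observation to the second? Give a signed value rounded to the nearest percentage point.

-30 percentage points

First observation: θ = 360°·13/29.53 = 158.5°, so f = 0.965.
Second observation: θ = 109.7°, f = 0.669.
Δf = 0.669 − 0.965 = -0.296, i.e. -30 pp.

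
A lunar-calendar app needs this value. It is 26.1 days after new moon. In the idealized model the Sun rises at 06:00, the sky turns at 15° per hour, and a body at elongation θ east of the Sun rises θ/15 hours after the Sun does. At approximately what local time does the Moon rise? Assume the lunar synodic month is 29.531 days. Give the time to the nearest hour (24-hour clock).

Phase angle: θ = 360°·(26.1 d)/(29.531 d) = 318.2°.
At 15° of sky rotation per hour, 318.2° corresponds to a 21.21 h lag.
06:00 + 21.21 h ≈ 03:13 → 03:00 to the nearest hour.

03:00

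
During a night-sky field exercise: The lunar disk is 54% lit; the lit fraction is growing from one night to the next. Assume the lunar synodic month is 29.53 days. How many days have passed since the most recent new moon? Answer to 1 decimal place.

Invert f = (1 − cos θ)/2 to get cos θ = 1 − 2(0.54) = -0.080, hence θ₀ = arccos -0.080 = 94.6°.
Waxing ⇒ before full, so θ = 94.6°.
Age = 29.53 × 94.6°/360° ≈ 7.76 days.

7.8 days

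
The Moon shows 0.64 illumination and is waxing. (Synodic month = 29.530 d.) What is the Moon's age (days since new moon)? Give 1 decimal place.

cos θ = 1 − 2f = -0.280, giving a principal value of 106.3°.
Waxing ⇒ before full, so θ = 106.3°.
At 360°/29.530 d per day, 106.3° corresponds to 8.72 days.

8.7 days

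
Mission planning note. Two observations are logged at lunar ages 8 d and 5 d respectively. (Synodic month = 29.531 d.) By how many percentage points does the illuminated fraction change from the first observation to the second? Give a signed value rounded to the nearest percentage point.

First observation: θ = 360°·8/29.531 = 97.5°, so f = 0.565.
Second observation: θ = 61.0°, f = 0.257.
Δf = 0.257 − 0.565 = -0.308, i.e. -31 pp.

-31 pp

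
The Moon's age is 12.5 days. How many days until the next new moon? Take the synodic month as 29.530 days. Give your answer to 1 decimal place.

The next new moon completes the synodic month: 29.530 − 12.5 = 17.030 days.

17.0 days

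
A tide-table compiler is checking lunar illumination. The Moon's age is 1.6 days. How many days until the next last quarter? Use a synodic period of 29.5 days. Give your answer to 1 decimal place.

Last quarter is 0.75 of the way through the cycle: age 0.75 × 29.5 = 22.125 d.
That is 22.125 − 1.6 = 20.525 days ahead.

20.5 days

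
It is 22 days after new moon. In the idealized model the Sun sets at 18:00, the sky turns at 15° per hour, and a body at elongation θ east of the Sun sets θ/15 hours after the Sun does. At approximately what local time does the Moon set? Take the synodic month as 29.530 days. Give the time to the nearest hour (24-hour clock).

Elongation θ = 360° × 22/29.530 ≈ 268.2°.
At 15° of sky rotation per hour, 268.2° corresponds to a 17.88 h lag.
18:00 + 17.88 h ≈ 11:53 → 12:00 to the nearest hour.

12:00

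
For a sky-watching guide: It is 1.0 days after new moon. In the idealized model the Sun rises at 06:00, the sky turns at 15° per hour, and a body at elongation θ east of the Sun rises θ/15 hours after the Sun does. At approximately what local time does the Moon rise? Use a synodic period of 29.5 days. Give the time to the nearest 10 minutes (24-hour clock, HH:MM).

06:50

The Moon has covered 1.0/29.5 of its cycle, so θ ≈ 360° × 1.0/29.5 = 12.2°.
Delay after the Sun = 12.2° / (15°/h) ≈ 0.81 h.
06:00 + 0.814 h ≈ 06:49 → 06:50 to the nearest ten minutes.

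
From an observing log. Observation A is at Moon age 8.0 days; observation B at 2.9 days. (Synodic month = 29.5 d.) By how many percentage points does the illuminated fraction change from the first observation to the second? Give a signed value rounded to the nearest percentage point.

-47 pp

First observation: θ = 360°·8.0/29.5 = 97.6°, so f = 0.566.
Second observation: θ = 35.4°, f = 0.092.
Δf = 0.092 − 0.566 = -0.474, i.e. -47 pp.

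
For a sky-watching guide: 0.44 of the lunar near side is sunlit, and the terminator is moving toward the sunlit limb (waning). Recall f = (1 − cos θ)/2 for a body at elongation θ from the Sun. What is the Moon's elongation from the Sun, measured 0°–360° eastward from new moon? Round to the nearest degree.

Invert f = (1 − cos θ)/2 to get cos θ = 1 − 2(0.44) = 0.120, hence θ₀ = arccos 0.120 = 83.1°.
Since the Moon is past full (waning), take the reflex angle: θ = 360° − 83.1° = 276.9°.

277°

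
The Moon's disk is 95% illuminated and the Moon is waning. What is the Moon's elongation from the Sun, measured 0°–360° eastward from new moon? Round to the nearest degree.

Invert f = (1 − cos θ)/2 to get cos θ = 1 − 2(0.95) = -0.900, hence θ₀ = arccos -0.900 = 154.2°.
Since the Moon is past full (waning), take the reflex angle: θ = 360° − 154.2° = 205.8°.

206°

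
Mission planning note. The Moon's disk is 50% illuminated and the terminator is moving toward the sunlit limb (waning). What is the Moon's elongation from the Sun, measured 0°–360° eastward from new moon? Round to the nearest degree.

cos θ = 1 − 2f = 0.000, giving a principal value of 90.0°.
Since the Moon is past full (waning), take the reflex angle: θ = 360° − 90.0° = 270.0°.

270°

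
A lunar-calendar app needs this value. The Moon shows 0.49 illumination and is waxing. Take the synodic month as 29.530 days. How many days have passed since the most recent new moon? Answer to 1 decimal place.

cos θ = 1 − 2f = 0.020, giving a principal value of 88.9°.
The Moon is waxing (0°–180°), so θ = 88.9° directly.
At 360°/29.530 d per day, 88.9° corresponds to 7.29 days.

7.3 days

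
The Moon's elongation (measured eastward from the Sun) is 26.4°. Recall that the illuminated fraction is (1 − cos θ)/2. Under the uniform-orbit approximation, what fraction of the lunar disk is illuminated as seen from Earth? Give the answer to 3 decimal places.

0.052

f = (1 − cos 26.4°)/2 = (1 − 0.896)/2 ≈ 0.052.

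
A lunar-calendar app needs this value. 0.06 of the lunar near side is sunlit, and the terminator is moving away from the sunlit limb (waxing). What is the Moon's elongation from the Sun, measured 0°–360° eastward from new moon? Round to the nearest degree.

28°

Invert f = (1 − cos θ)/2 to get cos θ = 1 − 2(0.06) = 0.880, hence θ₀ = arccos 0.880 = 28.4°.
The Moon is waxing (0°–180°), so θ = 28.4° directly.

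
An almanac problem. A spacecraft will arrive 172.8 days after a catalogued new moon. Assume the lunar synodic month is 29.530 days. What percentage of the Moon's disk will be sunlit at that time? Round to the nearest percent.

20%

172.8 d spans 5 complete synodic months (5 × 29.530 = 147.65 d) plus 25.15 d.
The Moon has covered 25.15/29.530 of its cycle, so θ ≈ 360° × 25.15/29.530 = 306.6°.
cos 306.6° = 0.596, so f = (1 − 0.596)/2 = 0.202, so 20%.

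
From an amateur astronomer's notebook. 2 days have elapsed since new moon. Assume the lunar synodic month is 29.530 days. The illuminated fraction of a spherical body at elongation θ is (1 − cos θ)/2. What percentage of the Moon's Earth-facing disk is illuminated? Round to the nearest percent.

4%

Phase angle: θ = 360°·(2 d)/(29.530 d) = 24.4°.
With cos θ = 0.911, the lit fraction is (1 − 0.911)/2 ≈ 0.045, so 4%.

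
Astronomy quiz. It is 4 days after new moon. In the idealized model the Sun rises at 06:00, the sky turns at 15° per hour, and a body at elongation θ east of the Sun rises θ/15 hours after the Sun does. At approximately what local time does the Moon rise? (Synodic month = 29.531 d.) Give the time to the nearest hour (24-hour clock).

The Moon has covered 4/29.531 of its cycle, so θ ≈ 360° × 4/29.531 = 48.8°.
The Moon trails the Sun by θ/15 = 48.8/15 ≈ 3.25 hours.
06:00 + 3.25 h ≈ 09:15 → 09:00 to the nearest hour.

09:00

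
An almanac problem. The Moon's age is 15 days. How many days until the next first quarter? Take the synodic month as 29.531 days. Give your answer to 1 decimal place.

21.9 days

First quarter is 0.25 of the way through the cycle: age 0.25 × 29.531 = 7.383 d.
This lunation's first quarter (7.383 d) has passed, so add one period: 36.914 − 15 = 21.914 days.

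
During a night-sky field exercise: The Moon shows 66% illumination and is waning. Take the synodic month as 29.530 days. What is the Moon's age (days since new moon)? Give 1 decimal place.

20.6 days

From f = (1 − cos θ)/2: cos θ = 1 − 2×0.66 = -0.320; arccos → 108.7°.
A waning Moon lies in 180°–360°, so θ = 360° − 108.7° = 251.3°.
At 360°/29.530 d per day, 251.3° corresponds to 20.62 days.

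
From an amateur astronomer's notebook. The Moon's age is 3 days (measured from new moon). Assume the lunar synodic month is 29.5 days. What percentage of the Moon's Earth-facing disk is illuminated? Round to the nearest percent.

10%

Elongation θ = 360° × 3/29.5 ≈ 36.6°.
With cos θ = 0.803, the lit fraction is (1 − 0.803)/2 ≈ 0.099, so 10%.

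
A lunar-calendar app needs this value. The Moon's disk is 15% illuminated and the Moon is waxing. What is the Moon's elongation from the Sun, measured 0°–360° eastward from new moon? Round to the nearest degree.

From f = (1 − cos θ)/2: cos θ = 1 − 2×0.15 = 0.700; arccos → 45.6°.
Waxing ⇒ before full, so θ = 45.6°.

46°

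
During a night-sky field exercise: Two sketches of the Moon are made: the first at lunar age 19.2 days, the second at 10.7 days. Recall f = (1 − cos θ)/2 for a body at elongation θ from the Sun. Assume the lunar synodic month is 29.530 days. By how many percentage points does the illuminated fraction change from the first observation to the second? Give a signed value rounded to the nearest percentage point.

+3 pp

θ₁ = 360° × 19.2/29.530 = 234.1°, f₁ = (1 − cos θ₁)/2 = 0.793.
θ₂ = 360° × 10.7/29.530 = 130.4°, f₂ = (1 − cos θ₂)/2 = 0.824.
Change = f₂ − f₁ = +0.031 → +3 percentage points.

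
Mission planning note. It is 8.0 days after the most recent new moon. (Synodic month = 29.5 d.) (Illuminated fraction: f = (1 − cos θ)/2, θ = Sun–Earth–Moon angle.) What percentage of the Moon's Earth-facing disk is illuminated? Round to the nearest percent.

57%

The Moon has covered 8.0/29.5 of its cycle, so θ ≈ 360° × 8.0/29.5 = 97.6°.
cos 97.6° = (-0.133), so f = (1 − (-0.133))/2 = 0.566, so 57%.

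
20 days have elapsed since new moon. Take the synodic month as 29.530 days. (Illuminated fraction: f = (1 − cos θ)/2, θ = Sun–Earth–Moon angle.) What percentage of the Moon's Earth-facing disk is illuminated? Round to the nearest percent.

72%

Elongation θ = 360° × 20/29.530 ≈ 243.8°.
cos 243.8° = (-0.441), so f = (1 − (-0.441))/2 = 0.721, so 72%.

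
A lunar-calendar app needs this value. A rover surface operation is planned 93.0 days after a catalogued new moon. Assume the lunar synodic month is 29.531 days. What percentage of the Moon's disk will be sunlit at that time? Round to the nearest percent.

93.0 d spans 3 complete synodic months (3 × 29.531 = 88.59 d) plus 4.41 d.
The Moon has covered 4.41/29.531 of its cycle, so θ ≈ 360° × 4.41/29.531 = 53.7°.
Illuminated fraction = (1 − cos 53.7°)/2 = (1 − 0.592)/2 ≈ 0.204, so 20%.

20%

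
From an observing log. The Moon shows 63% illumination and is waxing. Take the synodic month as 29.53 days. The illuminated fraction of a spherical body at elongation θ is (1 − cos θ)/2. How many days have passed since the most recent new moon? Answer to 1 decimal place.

8.6 days

From f = (1 − cos θ)/2: cos θ = 1 − 2×0.63 = -0.260; arccos → 105.1°.
Waxing ⇒ before full, so θ = 105.1°.
That fraction of the synodic month is 105.1/360 × 29.53 d ≈ 8.62 d.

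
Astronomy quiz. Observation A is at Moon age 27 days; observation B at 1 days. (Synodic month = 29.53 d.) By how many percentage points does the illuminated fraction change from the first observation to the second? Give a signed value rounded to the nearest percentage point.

θ₁ = 360° × 27/29.53 = 329.2°, f₁ = (1 − cos θ₁)/2 = 0.071.
θ₂ = 360° × 1/29.53 = 12.2°, f₂ = (1 − cos θ₂)/2 = 0.011.
Change = f₂ − f₁ = -0.059 → -6 percentage points.

-6 pp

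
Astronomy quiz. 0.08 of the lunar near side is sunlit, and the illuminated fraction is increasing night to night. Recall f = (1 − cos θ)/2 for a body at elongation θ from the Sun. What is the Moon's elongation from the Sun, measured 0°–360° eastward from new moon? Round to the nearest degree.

33°

From f = (1 − cos θ)/2: cos θ = 1 − 2×0.08 = 0.840; arccos → 32.9°.
Waxing ⇒ before full, so θ = 32.9°.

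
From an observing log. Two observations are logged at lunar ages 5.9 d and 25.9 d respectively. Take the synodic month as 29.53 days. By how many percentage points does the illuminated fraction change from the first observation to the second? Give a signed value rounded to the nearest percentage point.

-20 percentage points

θ₁ = 360° × 5.9/29.53 = 71.9°, f₁ = (1 − cos θ₁)/2 = 0.345.
θ₂ = 360° × 25.9/29.53 = 315.7°, f₂ = (1 − cos θ₂)/2 = 0.142.
Change = f₂ − f₁ = -0.203 → -20 percentage points.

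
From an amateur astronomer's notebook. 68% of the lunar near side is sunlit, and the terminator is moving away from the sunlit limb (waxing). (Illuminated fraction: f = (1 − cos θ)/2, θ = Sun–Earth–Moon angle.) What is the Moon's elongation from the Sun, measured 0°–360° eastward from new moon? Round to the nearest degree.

111°

cos θ = 1 − 2f = -0.360, giving a principal value of 111.1°.
The Moon is waxing (0°–180°), so θ = 111.1° directly.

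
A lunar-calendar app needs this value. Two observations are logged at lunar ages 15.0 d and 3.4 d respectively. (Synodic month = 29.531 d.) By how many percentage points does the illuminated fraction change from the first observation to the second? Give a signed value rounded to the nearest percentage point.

θ₁ = 360° × 15.0/29.531 = 182.9°, f₁ = (1 − cos θ₁)/2 = 0.999.
θ₂ = 360° × 3.4/29.531 = 41.4°, f₂ = (1 − cos θ₂)/2 = 0.125.
Change = f₂ − f₁ = -0.874 → -87 percentage points.

-87 pp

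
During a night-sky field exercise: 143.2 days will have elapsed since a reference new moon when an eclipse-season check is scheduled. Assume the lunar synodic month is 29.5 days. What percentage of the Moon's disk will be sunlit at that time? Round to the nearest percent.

143.2/29.5 = 4.854 lunations, so 4 complete cycles and 25.20 d into the next.
The Moon has covered 25.20/29.5 of its cycle, so θ ≈ 360° × 25.20/29.5 = 307.5°.
With cos θ = 0.609, the lit fraction is (1 − 0.609)/2 ≈ 0.195, so 20%.

20%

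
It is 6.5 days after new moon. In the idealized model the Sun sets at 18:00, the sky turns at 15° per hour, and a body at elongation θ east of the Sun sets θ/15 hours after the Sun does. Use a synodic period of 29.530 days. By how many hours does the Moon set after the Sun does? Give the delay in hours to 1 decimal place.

The Moon has covered 6.5/29.530 of its cycle, so θ ≈ 360° × 6.5/29.530 = 79.2°.
At 15° of sky rotation per hour, 79.2° corresponds to a 5.28 h lag.
So the Moon sets 5.28 h after the Sun.

5.3 h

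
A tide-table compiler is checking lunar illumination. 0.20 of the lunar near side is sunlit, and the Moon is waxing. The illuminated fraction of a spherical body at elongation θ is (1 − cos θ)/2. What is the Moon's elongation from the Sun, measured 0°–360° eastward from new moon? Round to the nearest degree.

53°

From f = (1 − cos θ)/2: cos θ = 1 − 2×0.20 = 0.600; arccos → 53.1°.
The Moon is waxing (0°–180°), so θ = 53.1° directly.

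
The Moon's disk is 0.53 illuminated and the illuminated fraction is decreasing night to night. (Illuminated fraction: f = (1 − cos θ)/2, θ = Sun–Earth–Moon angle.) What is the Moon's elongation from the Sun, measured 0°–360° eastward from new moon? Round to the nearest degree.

cos θ = 1 − 2f = -0.060, giving a principal value of 93.4°.
Since the Moon is past full (waning), take the reflex angle: θ = 360° − 93.4° = 266.6°.

267°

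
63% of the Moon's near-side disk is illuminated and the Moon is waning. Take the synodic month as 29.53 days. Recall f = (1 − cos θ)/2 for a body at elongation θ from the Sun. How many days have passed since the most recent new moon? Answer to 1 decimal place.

20.9 days

cos θ = 1 − 2f = -0.260, giving a principal value of 105.1°.
Waning ⇒ past full, so θ = 360° − 105.1° = 254.9°.
That fraction of the synodic month is 254.9/360 × 29.53 d ≈ 20.91 d.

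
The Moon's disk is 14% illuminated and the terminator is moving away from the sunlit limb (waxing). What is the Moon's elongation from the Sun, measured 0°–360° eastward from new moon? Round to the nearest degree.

44°

Invert f = (1 − cos θ)/2 to get cos θ = 1 − 2(0.14) = 0.720, hence θ₀ = arccos 0.720 = 43.9°.
Before full moon the principal value applies: θ = 43.9°.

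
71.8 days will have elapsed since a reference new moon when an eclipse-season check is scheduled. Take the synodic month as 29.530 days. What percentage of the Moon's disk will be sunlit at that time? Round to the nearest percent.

71.8/29.530 = 2.431 lunations, so 2 complete cycles and 12.74 d into the next.
Elongation θ = 360° × 12.74/29.530 ≈ 155.3°.
Illuminated fraction = (1 − cos 155.3°)/2 = (1 − (-0.909))/2 ≈ 0.954, so 95%.

95%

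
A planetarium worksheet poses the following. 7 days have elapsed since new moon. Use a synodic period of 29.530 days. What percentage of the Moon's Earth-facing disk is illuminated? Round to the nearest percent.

46%

Phase angle: θ = 360°·(7 d)/(29.530 d) = 85.3°.
With cos θ = 0.081, the lit fraction is (1 − 0.081)/2 ≈ 0.459, so 46%.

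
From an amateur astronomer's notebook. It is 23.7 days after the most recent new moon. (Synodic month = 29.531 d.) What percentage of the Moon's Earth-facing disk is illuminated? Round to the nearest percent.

Elongation θ = 360° × 23.7/29.531 ≈ 288.9°.
cos 288.9° = 0.324, so f = (1 − 0.324)/2 = 0.338, so 34%.

34%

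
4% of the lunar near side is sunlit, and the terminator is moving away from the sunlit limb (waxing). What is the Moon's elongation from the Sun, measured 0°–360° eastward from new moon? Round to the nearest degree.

23°

Invert f = (1 − cos θ)/2 to get cos θ = 1 − 2(0.04) = 0.920, hence θ₀ = arccos 0.920 = 23.1°.
Before full moon the principal value applies: θ = 23.1°.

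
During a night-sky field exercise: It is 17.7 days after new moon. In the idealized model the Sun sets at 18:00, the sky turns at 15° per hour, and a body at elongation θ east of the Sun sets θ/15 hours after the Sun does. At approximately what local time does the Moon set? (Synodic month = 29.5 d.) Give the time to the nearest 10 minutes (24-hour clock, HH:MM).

Phase angle: θ = 360°·(17.7 d)/(29.5 d) = 216.0°.
The Moon trails the Sun by θ/15 = 216.0/15 ≈ 14.40 hours.
18:00 + 14.400 h ≈ 08:24 → 08:20 to the nearest ten minutes.

08:20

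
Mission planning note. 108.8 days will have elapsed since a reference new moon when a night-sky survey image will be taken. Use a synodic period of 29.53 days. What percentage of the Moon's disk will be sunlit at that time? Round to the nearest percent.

Reduce mod P: 108.8 − 3×29.53 = 20.21 d into the current lunation.
Phase angle: θ = 360°·(20.21 d)/(29.53 d) = 246.4°.
cos 246.4° = (-0.401), so f = (1 − (-0.401))/2 = 0.700, so 70%.

70%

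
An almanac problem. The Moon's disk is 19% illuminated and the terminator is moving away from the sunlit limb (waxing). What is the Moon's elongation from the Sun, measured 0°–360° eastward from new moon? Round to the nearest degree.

52°

Invert f = (1 − cos θ)/2 to get cos θ = 1 − 2(0.19) = 0.620, hence θ₀ = arccos 0.620 = 51.7°.
Before full moon the principal value applies: θ = 51.7°.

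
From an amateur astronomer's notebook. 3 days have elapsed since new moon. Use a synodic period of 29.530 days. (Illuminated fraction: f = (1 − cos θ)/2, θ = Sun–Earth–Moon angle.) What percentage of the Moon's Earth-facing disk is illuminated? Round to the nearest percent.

The Moon has covered 3/29.530 of its cycle, so θ ≈ 360° × 3/29.530 = 36.6°.
Illuminated fraction = (1 − cos 36.6°)/2 = (1 − 0.803)/2 ≈ 0.098, so 10%.

10%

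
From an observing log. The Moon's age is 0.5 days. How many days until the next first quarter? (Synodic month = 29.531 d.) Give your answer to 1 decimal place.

First quarter occurs at elongation 90°, i.e. at age 29.531 × 90/360 = 7.383 d.
That is 7.383 − 0.5 = 6.883 days ahead.

6.9 days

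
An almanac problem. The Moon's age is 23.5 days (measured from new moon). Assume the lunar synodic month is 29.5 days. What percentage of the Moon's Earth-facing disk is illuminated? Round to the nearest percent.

Elongation θ = 360° × 23.5/29.5 ≈ 286.8°.
cos 286.8° = 0.289, so f = (1 − 0.289)/2 = 0.356, so 36%.

36%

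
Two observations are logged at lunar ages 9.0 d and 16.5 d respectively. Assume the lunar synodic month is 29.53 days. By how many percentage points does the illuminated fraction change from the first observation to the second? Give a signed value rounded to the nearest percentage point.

+30 percentage points

θ₁ = 360° × 9.0/29.53 = 109.7°, f₁ = (1 − cos θ₁)/2 = 0.669.
θ₂ = 360° × 16.5/29.53 = 201.2°, f₂ = (1 − cos θ₂)/2 = 0.966.
Change = f₂ − f₁ = +0.298 → +30 percentage points.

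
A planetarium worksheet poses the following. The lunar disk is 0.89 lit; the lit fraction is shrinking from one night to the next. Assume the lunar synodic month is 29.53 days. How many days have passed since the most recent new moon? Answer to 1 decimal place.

17.9 days

cos θ = 1 − 2f = -0.780, giving a principal value of 141.3°.
Waning ⇒ past full, so θ = 360° − 141.3° = 218.7°.
That fraction of the synodic month is 218.7/360 × 29.53 d ≈ 17.94 d.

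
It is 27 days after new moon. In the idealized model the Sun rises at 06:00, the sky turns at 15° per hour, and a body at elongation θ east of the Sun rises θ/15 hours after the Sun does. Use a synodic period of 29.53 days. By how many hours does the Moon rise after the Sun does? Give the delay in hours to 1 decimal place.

21.9 h

The Moon has covered 27/29.53 of its cycle, so θ ≈ 360° × 27/29.53 = 329.2°.
The Moon trails the Sun by θ/15 = 329.2/15 ≈ 21.94 hours.
So the Moon rises 21.94 h after the Sun.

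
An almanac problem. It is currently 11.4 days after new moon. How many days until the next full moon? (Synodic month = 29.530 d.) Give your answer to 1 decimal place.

3.4 days

Full moon is 0.5 of the way through the cycle: age 0.5 × 29.530 = 14.765 d.
That is 14.765 − 11.4 = 3.365 days ahead.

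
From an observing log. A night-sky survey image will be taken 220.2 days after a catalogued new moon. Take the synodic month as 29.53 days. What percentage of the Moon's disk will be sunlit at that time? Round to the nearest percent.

98%

220.2 d spans 7 complete synodic months (7 × 29.53 = 206.71 d) plus 13.49 d.
Elongation θ = 360° × 13.49/29.53 ≈ 164.5°.
cos 164.5° = (-0.963), so f = (1 − (-0.963))/2 = 0.982, so 98%.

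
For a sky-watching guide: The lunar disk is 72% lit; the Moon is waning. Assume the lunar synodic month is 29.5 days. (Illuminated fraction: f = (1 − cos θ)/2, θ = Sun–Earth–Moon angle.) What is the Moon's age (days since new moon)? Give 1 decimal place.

cos θ = 1 − 2f = -0.440, giving a principal value of 116.1°.
Since the Moon is past full (waning), take the reflex angle: θ = 360° − 116.1° = 243.9°.
That fraction of the synodic month is 243.9/360 × 29.5 d ≈ 19.99 d.

20.0 days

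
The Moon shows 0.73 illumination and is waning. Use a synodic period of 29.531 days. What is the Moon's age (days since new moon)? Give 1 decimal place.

Invert f = (1 − cos θ)/2 to get cos θ = 1 − 2(0.73) = -0.460, hence θ₀ = arccos -0.460 = 117.4°.
Since the Moon is past full (waning), take the reflex angle: θ = 360° − 117.4° = 242.6°.
That fraction of the synodic month is 242.6/360 × 29.531 d ≈ 19.90 d.

19.9 days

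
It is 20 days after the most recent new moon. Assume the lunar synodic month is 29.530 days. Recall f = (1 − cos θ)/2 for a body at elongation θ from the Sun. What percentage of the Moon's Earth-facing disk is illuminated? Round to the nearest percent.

72%

The Moon has covered 20/29.530 of its cycle, so θ ≈ 360° × 20/29.530 = 243.8°.
cos 243.8° = (-0.441), so f = (1 − (-0.441))/2 = 0.721, so 72%.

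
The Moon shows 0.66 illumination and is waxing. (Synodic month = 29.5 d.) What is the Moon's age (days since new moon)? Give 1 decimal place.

8.9 days

cos θ = 1 − 2f = -0.320, giving a principal value of 108.7°.
Waxing ⇒ before full, so θ = 108.7°.
Age = 29.5 × 108.7°/360° ≈ 8.90 days.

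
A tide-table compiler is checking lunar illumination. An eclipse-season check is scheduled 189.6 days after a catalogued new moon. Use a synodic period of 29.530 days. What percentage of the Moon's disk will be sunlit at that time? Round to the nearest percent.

Reduce mod P: 189.6 − 6×29.530 = 12.42 d into the current lunation.
The Moon has covered 12.42/29.530 of its cycle, so θ ≈ 360° × 12.42/29.530 = 151.4°.
cos 151.4° = (-0.878), so f = (1 − (-0.878))/2 = 0.939, so 94%.

94%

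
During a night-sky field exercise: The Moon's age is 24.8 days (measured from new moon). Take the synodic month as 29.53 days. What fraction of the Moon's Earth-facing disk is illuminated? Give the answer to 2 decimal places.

0.23

Elongation θ = 360° × 24.8/29.53 ≈ 302.3°.
With cos θ = 0.535, the lit fraction is (1 − 0.535)/2 ≈ 0.233.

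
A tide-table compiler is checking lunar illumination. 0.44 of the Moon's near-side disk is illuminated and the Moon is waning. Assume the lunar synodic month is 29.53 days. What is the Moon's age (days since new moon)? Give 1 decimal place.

cos θ = 1 − 2f = 0.120, giving a principal value of 83.1°.
A waning Moon lies in 180°–360°, so θ = 360° − 83.1° = 276.9°.
That fraction of the synodic month is 276.9/360 × 29.53 d ≈ 22.71 d.

22.7 days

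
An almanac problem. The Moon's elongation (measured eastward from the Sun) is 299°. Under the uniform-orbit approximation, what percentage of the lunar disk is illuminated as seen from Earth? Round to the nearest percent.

Half-versine of 299°: (1 − 0.485)/2 = 0.258, i.e. 26%.

26%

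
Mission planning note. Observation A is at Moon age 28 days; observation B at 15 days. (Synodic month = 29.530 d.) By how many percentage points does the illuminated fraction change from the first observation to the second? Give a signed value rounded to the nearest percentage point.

First observation: θ = 360°·28/29.530 = 341.3°, so f = 0.026.
Second observation: θ = 182.9°, f = 0.999.
Δf = 0.999 − 0.026 = +0.973, i.e. +97 pp.

+97 percentage points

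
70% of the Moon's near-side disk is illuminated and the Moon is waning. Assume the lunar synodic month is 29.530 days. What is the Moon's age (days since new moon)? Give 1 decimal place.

Invert f = (1 − cos θ)/2 to get cos θ = 1 − 2(0.70) = -0.400, hence θ₀ = arccos -0.400 = 113.6°.
Since the Moon is past full (waning), take the reflex angle: θ = 360° − 113.6° = 246.4°.
At 360°/29.530 d per day, 246.4° corresponds to 20.21 days.

20.2 days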